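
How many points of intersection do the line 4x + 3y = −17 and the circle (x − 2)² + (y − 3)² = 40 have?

0

Substituting the line into the circle gives 25x² + 172x + 352 = 0.
Δ = 29584 − 35200 = −5616.
No real roots: the line does not meet the circle.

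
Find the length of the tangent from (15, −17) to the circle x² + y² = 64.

15√2

The centre is (0, 0) and r = 8. The square of the distance from P to the centre is 225 + 289 = 514.
The tangent meets the radius at right angles, so tangent² = |PO|² − r² = 514 − 64 = 450.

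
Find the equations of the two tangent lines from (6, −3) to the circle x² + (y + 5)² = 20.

2x − y = 15 and x + 2y = 0

Write the tangent as mx − y + (−3 − m·(6)) = 0 and set its distance from the centre to 2√5:
[m·(−6) − (−2)]² = 20(m² + 1)
2m² − 3m − 2 = 0, so m = 2 or m = −1/2.
Through (6, −3) these give 2x − y = 15 and x + 2y = 0.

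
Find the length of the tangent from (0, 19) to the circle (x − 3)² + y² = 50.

With centre O = (3, 0), |OP|² = 370 and r² = 50.
By the tangent–radius right angle, tangent length = √(|PO|² − r²) = √320 = 8√5.

8√5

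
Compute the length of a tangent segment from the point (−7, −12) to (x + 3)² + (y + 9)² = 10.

With centre O = (−3, −9), |OP|² = 25 and r² = 10.
Power of the point: PT² = |PO|² − r² = 15, so PT = √15.

√15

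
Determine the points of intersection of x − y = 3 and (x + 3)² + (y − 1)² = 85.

(−5, −8) and (6, 3)

Express y = x − 3 and substitute into the circle:
2x² − 2x − 60 = 0  ⟹  x² − x − 30 = 0
x = 6 or x = −5, giving (6, 3) and (−5, −8).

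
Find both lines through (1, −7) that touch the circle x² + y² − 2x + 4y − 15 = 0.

x + 2y = −13 and x − 2y = 15

Let a tangent through (1, −7) have slope m. Its distance from (1, −2) must equal 2√5:
(0m − (5))² = 20(m² + 1)
4m² − 1 = 0, so m = −1/2 or m = 1/2.
Through (1, −7) these give x + 2y = −13 and x − 2y = 15.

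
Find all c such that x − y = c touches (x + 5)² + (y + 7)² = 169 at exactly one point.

For a tangent, require d(centre, line) = r = 13.
|1·(−5) − 1·(−7) − c| / √2 = 13
|c − (2)| = 13√2.

c = 2 ± 13√2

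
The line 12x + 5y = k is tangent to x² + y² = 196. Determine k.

The line touches the circle iff its distance from (0, 0) is 14:
|12·0 + 5·0 − k| / √169 = 14
|k| = 14·13, so k = 182 or k = −182.

k = −182 or k = 182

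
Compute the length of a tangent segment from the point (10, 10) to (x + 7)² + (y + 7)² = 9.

√569

The centre is (−7, −7) and r = 3. The square of the distance from P to the centre is 289 + 289 = 578.
By the tangent–radius right angle, tangent length = √(|PO|² − r²) = √569.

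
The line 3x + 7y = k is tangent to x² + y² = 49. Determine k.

The line touches the circle iff its distance from (0, 0) is 7:
|3·0 + 7·0 − k| / √58 = 7
|k| = 7√58.

k = ±7√58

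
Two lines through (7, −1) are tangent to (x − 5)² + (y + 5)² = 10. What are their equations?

3x + y = 20 and x − 3y = 10

A line y − (−1) = m(x − (7)) is tangent when its distance from (5, −5) is √10:
(−2m − (−4))² = 10(m² + 1)
3m² + 8m − 3 = 0, so m = −3 or m = 1/3.
Through (7, −1) these give 3x + y = 20 and x − 3y = 10.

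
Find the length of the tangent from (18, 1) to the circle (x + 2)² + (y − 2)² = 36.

√365

With centre O = (−2, 2), |OP|² = 401 and r² = 36.
The tangent meets the radius at right angles, so tangent² = |PO|² − r² = 401 − 36 = 365.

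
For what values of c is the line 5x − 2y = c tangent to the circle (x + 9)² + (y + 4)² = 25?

Tangency holds when the distance from the centre (−9, −4) to the line equals the radius 5:
|5·(−9) − 2·(−4) − c| / √29 = 5
|c − (−37)| = 5√29.

c = −37 ± 5√29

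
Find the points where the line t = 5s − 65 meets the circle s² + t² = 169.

Substitute t = 5s − 65:
26s² − 650s + 4056 = 0  ⟹  s² − 25s + 156 = 0
s = 13 or s = 12, giving (13, 0) and (12, −5).

(12, −5) and (13, 0)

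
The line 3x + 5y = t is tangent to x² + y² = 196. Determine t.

Tangency holds when the distance from the centre (0, 0) to the line equals the radius 14:
|3·0 + 5·0 − t| / √34 = 14
|t| = 14√34.

t = ±14√34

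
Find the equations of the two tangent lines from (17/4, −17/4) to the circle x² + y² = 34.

5x − 3y = 34 and 3x − 5y = 34

Let a tangent through (17/4, −17/4) have slope m. Its distance from (0, 0) must equal √34:
(−17/4m − (17/4))² = 34(m² + 1)
15m² − 34m + 15 = 0, so m = 5/3 or m = 3/5.
With m = 5/3: 5x − 3y = 34. With m = 3/5: 3x − 5y = 34.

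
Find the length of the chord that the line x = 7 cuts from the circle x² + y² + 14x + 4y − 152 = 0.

The line gives x = 7. Substituting into the circle:
y² + 4y − 5 = 0
y = 1 or y = −5, giving (7, 1) and (7, −5).
Chord length = distance between (7, 1) and (7, −5) = √36 = 6.

6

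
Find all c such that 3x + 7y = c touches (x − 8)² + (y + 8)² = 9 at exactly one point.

Tangency holds when the distance from the centre (8, −8) to the line equals the radius 3:
|3·8 + 7·(−8) − c| / √58 = 3
|c − (−32)| = 3√58.

c = −32 ± 3√58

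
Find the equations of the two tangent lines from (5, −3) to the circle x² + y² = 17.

4x + y = 17 and x − 4y = 17

Let a tangent through (5, −3) have slope m. Its distance from (0, 0) must equal √17:
(−5m − (3))² = 17(m² + 1)
4m² + 15m − 4 = 0, so m = −4 or m = 1/4.
Through (5, −3) these give 4x + y = 17 and x − 4y = 17.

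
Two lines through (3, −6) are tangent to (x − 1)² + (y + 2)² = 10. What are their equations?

x + 3y = −15 and 3x − y = 15

Write the tangent as mx − y + (−6 − m·(3)) = 0 and set its distance from the centre to √10:
[m·(−2) − (4)]² = 10(m² + 1)
3m² − 8m − 3 = 0, so m = −1/3 or m = 3.
Through (3, −6) these give x + 3y = −15 and 3x − y = 15.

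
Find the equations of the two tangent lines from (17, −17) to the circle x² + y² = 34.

Let a tangent through (17, −17) have slope m. Its distance from (0, 0) must equal √34:
(−17m − (17))² = 34(m² + 1)
15m² + 34m + 15 = 0, so m = −5/3 or m = −3/5.
Through (17, −17) these give 5x + 3y = 34 and 3x + 5y = −34.

5x + 3y = 34 and 3x + 5y = −34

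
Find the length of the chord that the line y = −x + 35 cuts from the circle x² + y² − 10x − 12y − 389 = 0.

18√2

Express y = −x + 35 and substitute into the circle:
2x² − 68x + 416 = 0  ⟹  x² − 34x + 208 = 0
x = 26 or x = 8, giving (26, 9) and (8, 27).
|(26, 9) − (8, 27)| = √((18)² + (−18)²) = 18√2.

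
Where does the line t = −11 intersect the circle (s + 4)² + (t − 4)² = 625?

(−24, −11) and (16, −11)

Substitute t = −11:
s² + 8s − 384 = 0
s = 16 or s = −24, giving (16, −11) and (−24, −11).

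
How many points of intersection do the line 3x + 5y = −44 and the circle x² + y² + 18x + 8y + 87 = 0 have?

Substituting the line into the circle gives 34x² + 594x + 2351 = 0.
Δ = 352836 − 319736 = 33100.
Two real roots: the line is a secant.

2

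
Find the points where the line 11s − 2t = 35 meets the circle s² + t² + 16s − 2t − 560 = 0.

Express t = (−35 + 11s)/2 and substitute into the circle:
125s² − 750s − 875 = 0  ⟹  s² − 6s − 7 = 0
s = 7 or s = −1, giving (7, 21) and (−1, −23).

(−1, −23) and (7, 21)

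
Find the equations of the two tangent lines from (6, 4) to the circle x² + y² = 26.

Write the tangent as mx − y + (4 − m·(6)) = 0 and set its distance from the centre to √26:
(−6m − (−4))² = 26(m² + 1)
5m² − 24m − 5 = 0, so m = 5 or m = −1/5.
Through (6, 4) these give 5x − y = 26 and x + 5y = 26.

5x − y = 26 and x + 5y = 26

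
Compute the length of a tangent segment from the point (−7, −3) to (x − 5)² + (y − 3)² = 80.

10

The centre is (5, 3) and r = 4√5. The square of the distance from P to the centre is 144 + 36 = 180.
The tangent meets the radius at right angles, so tangent² = |PO|² − r² = 180 − 80 = 100.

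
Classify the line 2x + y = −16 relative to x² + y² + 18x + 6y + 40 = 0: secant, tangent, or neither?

Substituting the line into the circle gives 5x² + 70x + 200 = 0.
Discriminant = (70)² − 4·5·(200) = 900 > 0.
Two real roots: the line is a secant.

secant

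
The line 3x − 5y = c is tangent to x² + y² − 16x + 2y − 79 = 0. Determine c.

c = 29 ± 12√34

Tangency holds when the distance from the centre (8, −1) to the line equals the radius 12:
|3·8 − 5·(−1) − c| / √34 = 12
|c − (29)| = 12√34.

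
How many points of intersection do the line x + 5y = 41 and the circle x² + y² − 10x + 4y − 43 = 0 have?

0

Substituting the line into the circle gives 26x² − 352x + 1426 = 0.
Δ = 123904 − 148304 = −24400.
No real roots: the line does not meet the circle.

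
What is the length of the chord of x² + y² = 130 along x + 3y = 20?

6√10

Substitute y = (20 − x)/3:
10x² − 40x − 770 = 0  ⟹  x² − 4x − 77 = 0
x = 11 or x = −7, giving (11, 3) and (−7, 9).
Chord length = distance between (11, 3) and (−7, 9) = √360 = 6√10.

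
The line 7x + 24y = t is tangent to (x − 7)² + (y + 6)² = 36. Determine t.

Tangency holds when the distance from the centre (7, −6) to the line equals the radius 6:
|7·7 + 24·(−6) − t| / √625 = 6
|t − (−95)| = 6·25, so t = 55 or t = −245.

t = −245 or t = 55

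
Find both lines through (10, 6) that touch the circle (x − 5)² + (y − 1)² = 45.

Write the tangent as mx − y + (6 − m·(10)) = 0 and set its distance from the centre to 3√5:
(−5m − (−5))² = 45(m² + 1)
2m² + 5m + 2 = 0, so m = −1/2 or m = −2.
With m = −1/2: x + 2y = 22. With m = −2: 2x + y = 26.

x + 2y = 22 and 2x + y = 26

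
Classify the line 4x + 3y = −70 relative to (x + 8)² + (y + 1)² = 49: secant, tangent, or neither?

tangent

Centre (−8, −1), r² = 49. Distance² from centre to line = (35)²/25 = 49.
Since d² = r², the line is tangent.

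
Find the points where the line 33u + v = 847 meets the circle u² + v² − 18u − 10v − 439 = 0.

(25, 22) and (26, −11)

Express v = −33u + 847 and substitute into the circle:
1090u² − 55590u + 708500 = 0  ⟹  u² − 51u + 650 = 0
u = 26 or u = 25, giving (26, −11) and (25, 22).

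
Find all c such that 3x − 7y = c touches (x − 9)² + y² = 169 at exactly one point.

For a tangent, require d(centre, line) = r = 13.
|3·9 − 7·0 − c| / √58 = 13
|c − (27)| = 13√58.

c = 27 ± 13√58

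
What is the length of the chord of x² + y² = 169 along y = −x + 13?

From the line, y = −x + 13. Substituting:
2x² − 26x = 0  ⟹  x² − 13x = 0
x = 13 or x = 0, giving (13, 0) and (0, 13).
|(13, 0) − (0, 13)| = √((13)² + (−13)²) = 13√2.

13√2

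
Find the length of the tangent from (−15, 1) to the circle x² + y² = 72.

With centre O = (0, 0), |OP|² = 226 and r² = 72.
The tangent meets the radius at right angles, so tangent² = |PO|² − r² = 226 − 72 = 154.

√154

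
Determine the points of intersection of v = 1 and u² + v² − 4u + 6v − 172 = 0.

From the line, v = 1. Substituting:
u² − 4u − 165 = 0
u = 15 or u = −11, giving (15, 1) and (−11, 1).

(−11, 1) and (15, 1)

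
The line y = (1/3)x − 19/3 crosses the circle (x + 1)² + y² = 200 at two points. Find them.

(−11, −10) and (13, −2)

Express y = (−19 + x)/3 and substitute into the circle:
10x² − 20x − 1430 = 0  ⟹  x² − 2x − 143 = 0
x = 13 or x = −11, giving (13, −2) and (−11, −10).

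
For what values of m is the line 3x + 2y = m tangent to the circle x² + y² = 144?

m = ±12√13

Tangency holds when the distance from the centre (0, 0) to the line equals the radius 12:
|3·0 + 2·0 − m| / √13 = 12
|m| = 12√13.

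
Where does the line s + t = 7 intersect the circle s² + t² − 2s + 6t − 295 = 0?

(−6, 13) and (17, −10)

Express t = −s + 7 and substitute into the circle:
2s² − 22s − 204 = 0  ⟹  s² − 11s − 102 = 0
s = 17 or s = −6, giving (17, −10) and (−6, 13).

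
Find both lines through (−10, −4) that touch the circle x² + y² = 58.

3x + 7y = −58 and 7x − 3y = −58

Write the tangent as mx − y + (−4 − m·(−10)) = 0 and set its distance from the centre to √58:
[m·(10) − (4)]² = 58(m² + 1)
21m² − 40m − 21 = 0, so m = −3/7 or m = 7/3.
Through (−10, −4) these give 3x + 7y = −58 and 7x − 3y = −58.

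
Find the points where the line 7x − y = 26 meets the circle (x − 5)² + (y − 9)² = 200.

Express y = 7x − 26 and substitute into the circle:
50x² − 500x + 1050 = 0  ⟹  x² − 10x + 21 = 0
x = 7 or x = 3, giving (7, 23) and (3, −5).

(3, −5) and (7, 23)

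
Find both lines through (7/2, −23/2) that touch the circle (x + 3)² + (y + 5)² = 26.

5x + y = 6 and x + 5y = −54

Let a tangent through (7/2, −23/2) have slope m. Its distance from (−3, −5) must equal √26:
[m·(−13/2) − (13/2)]² = 26(m² + 1)
5m² + 26m + 5 = 0, so m = −5 or m = −1/5.
With m = −5: 5x + y = 6. With m = −1/5: x + 5y = −54.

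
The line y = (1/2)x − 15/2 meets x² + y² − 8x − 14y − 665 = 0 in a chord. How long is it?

22√5

The distance from (4, 7) to the line is 25/√5, and r² = 730.
Half the chord is √(r² − d²) = √(605), so the full chord is 22√5.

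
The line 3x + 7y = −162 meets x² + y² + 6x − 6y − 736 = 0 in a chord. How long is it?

4√58

Substitute y = (−162 − 3x)/7:
58x² + 1392x − 3016 = 0  ⟹  x² + 24x − 52 = 0
x = 2 or x = −26, giving (2, −24) and (−26, −12).
|(2, −24) − (−26, −12)| = √((28)² + (−12)²) = 4√58.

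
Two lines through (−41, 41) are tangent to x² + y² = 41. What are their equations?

A line y − (41) = m(x − (−41)) is tangent when its distance from (0, 0) is √41:
(41m − (−41))² = 41(m² + 1)
20m² + 41m + 20 = 0, so m = −4/5 or m = −5/4.
Through (−41, 41) these give 4x + 5y = 41 and 5x + 4y = −41.

4x + 5y = 41 and 5x + 4y = −41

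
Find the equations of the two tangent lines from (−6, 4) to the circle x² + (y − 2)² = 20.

Let a tangent through (−6, 4) have slope m. Its distance from (0, 2) must equal 2√5:
[m·(6) − (−2)]² = 20(m² + 1)
2m² + 3m − 2 = 0, so m = −2 or m = 1/2.
With m = −2: 2x + y = −8. With m = 1/2: x − 2y = −14.

2x + y = −8 and x − 2y = −14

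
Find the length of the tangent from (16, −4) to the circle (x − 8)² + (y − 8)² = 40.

2√42

Centre (8, 8), r² = 40. |PO|² = (8)² + (−12)² = 208.
By the tangent–radius right angle, tangent length = √(|PO|² − r²) = √168 = 2√42.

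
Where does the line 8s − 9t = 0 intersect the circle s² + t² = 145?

From the line, t = (8s)/9. Substituting:
145s² − 11745 = 0  ⟹  s² − 81 = 0
s = 9 or s = −9, giving (9, 8) and (−9, −8).

(−9, −8) and (9, 8)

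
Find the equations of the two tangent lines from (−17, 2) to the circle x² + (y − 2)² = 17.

x + 4y = −9 and x − 4y = −25

A line y − (2) = m(x − (−17)) is tangent when its distance from (0, 2) is √17:
[m·(17) − (0)]² = 17(m² + 1)
16m² − 1 = 0, so m = −1/4 or m = 1/4.
With m = −1/4: x + 4y = −9. With m = 1/4: x − 4y = −25.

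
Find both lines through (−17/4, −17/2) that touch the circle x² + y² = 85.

6x + 7y = −85 and 2x + 9y = −85

Write the tangent as mx − y + (−17/2 − m·(−17/4)) = 0 and set its distance from the centre to √85:
(17/4m − (17/2))² = 85(m² + 1)
63m² + 68m + 12 = 0, so m = −6/7 or m = −2/9.
With m = −6/7: 6x + 7y = −85. With m = −2/9: 2x + 9y = −85.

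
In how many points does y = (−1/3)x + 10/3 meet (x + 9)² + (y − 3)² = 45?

Centre (−9, 3), r² = 45. Distance² from centre to line = (−10)²/10 = 10.
Since d² < r², the line cuts the circle twice.

2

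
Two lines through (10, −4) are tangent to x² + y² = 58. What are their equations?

Write the tangent as mx − y + (−4 − m·(10)) = 0 and set its distance from the centre to √58:
(−10m − (4))² = 58(m² + 1)
21m² + 40m − 21 = 0, so m = −7/3 or m = 3/7.
Through (10, −4) these give 7x + 3y = 58 and 3x − 7y = 58.

7x + 3y = 58 and 3x − 7y = 58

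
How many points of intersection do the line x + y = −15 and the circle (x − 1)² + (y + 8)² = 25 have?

0

Centre (1, −8), r² = 25. Distance² from centre to line = (8)²/2 = 32.
Since d² > r², the line lies outside the circle.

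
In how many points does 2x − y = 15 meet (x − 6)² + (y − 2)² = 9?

2

Centre (6, 2), r² = 9. Distance² from centre to line = (−5)²/5 = 5.
Since d² < r², the line cuts the circle twice.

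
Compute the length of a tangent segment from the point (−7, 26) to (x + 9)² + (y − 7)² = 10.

√355

Centre (−9, 7), r² = 10. |PO|² = (2)² + (19)² = 365.
By the tangent–radius right angle, tangent length = √(|PO|² − r²) = √355.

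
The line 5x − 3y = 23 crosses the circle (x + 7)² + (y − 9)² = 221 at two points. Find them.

(4, −1) and (7, 4)

From the line, y = (−23 + 5x)/3. Substituting:
34x² − 374x + 952 = 0  ⟹  x² − 11x + 28 = 0
x = 7 or x = 4, giving (7, 4) and (4, −1).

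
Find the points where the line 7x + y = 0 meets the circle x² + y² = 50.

(−1, 7) and (1, −7)

From the line, y = −7x. Substituting:
50x² − 50 = 0  ⟹  x² − 1 = 0
x = 1 or x = −1, giving (1, −7) and (−1, 7).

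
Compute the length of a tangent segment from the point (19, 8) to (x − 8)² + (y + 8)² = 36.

The centre is (8, −8) and r = 6. The square of the distance from P to the centre is 121 + 256 = 377.
By the tangent–radius right angle, tangent length = √(|PO|² − r²) = √341.

√341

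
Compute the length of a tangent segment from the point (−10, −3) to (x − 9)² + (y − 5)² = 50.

5√15

Centre (9, 5), r² = 50. |PO|² = (−19)² + (−8)² = 425.
By the tangent–radius right angle, tangent length = √(|PO|² − r²) = √375 = 5√15.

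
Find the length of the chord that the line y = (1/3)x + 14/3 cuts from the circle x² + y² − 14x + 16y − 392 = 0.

11√10

From the line, y = (14 + x)/3. Substituting:
10x² − 50x − 2660 = 0  ⟹  x² − 5x − 266 = 0
x = 19 or x = −14, giving (19, 11) and (−14, 0).
Chord length = distance between (19, 11) and (−14, 0) = √1210 = 11√10.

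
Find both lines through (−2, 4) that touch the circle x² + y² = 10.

x + 3y = 10 and 3x − y = −10

A line y − (4) = m(x − (−2)) is tangent when its distance from (0, 0) is √10:
[m·(2) − (−4)]² = 10(m² + 1)
3m² − 8m − 3 = 0, so m = −1/3 or m = 3.
Through (−2, 4) these give x + 3y = 10 and 3x − y = −10.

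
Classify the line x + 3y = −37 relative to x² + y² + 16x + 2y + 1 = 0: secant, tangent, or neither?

Substituting the line into the circle gives 10x² + 212x + 1156 = 0.
Discriminant = (212)² − 4·10·(1156) = −1296 < 0.
No real roots: the line does not meet the circle.

neither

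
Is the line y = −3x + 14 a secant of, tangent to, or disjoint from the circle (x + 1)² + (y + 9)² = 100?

d² = (3·(−1) + 1·(−9) − (14))²/10 = 338/5; r² = 100.
Since d² < r², the line cuts the circle twice.

secant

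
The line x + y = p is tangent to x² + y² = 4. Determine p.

The line touches the circle iff its distance from (0, 0) is 2:
|1·0 + 1·0 − p| / √2 = 2
|p| = 2√2.

p = ±2√2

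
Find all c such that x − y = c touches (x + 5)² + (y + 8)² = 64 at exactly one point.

c = 3 ± 8√2

For a tangent, require d(centre, line) = r = 8.
|1·(−5) − 1·(−8) − c| / √2 = 8
|c − (3)| = 8√2.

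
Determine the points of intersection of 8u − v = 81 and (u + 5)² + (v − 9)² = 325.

(10, −1) and (12, 15)

Express v = 8u − 81 and substitute into the circle:
65u² − 1430u + 7800 = 0  ⟹  u² − 22u + 120 = 0
u = 12 or u = 10, giving (12, 15) and (10, −1).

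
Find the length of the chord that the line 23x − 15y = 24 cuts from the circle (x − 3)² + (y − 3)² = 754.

2√754

The distance from (3, 3) to the line is 0/√754, and r² = 754.
Half the chord is √(r² − d²) = √(754), so the full chord is 2√754.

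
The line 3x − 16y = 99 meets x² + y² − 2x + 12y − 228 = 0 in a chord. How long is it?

2√265

From the line, y = (−99 + 3x)/16. Substituting:
265x² − 530x − 67575 = 0  ⟹  x² − 2x − 255 = 0
x = 17 or x = −15, giving (17, −3) and (−15, −9).
Chord length = distance between (17, −3) and (−15, −9) = √1060 = 2√265.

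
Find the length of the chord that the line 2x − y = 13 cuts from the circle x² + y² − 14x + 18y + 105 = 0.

Centre (7, −9), r² = 25. Perpendicular distance d from centre to line = |10| / √5 = 10/√5.
Chord = 2√(r² − d²) = 2·√(5) = 2√5.

2√5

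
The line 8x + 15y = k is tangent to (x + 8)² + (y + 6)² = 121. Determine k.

k = −341 or k = 33

For a tangent, require d(centre, line) = r = 11.
|8·(−8) + 15·(−6) − k| / √289 = 11
|k − (−154)| = 11·17, so k = 33 or k = −341.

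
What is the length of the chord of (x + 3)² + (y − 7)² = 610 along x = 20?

The distance from (−3, 7) to the line is 23, and r² = 610.
Half the chord is √(r² − d²) = √(81), so the full chord is 18.

18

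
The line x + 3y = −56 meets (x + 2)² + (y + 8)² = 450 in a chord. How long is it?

From the line, y = (−56 − x)/3. Substituting:
10x² + 100x − 2990 = 0  ⟹  x² + 10x − 299 = 0
x = 13 or x = −23, giving (13, −23) and (−23, −11).
Chord length = distance between (13, −23) and (−23, −11) = √1440 = 12√10.

12√10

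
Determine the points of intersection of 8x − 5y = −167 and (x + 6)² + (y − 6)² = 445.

(−24, −5) and (−4, 27)

From the line, y = (167 + 8x)/5. Substituting:
89x² + 2492x + 8544 = 0  ⟹  x² + 28x + 96 = 0
x = −4 or x = −24, giving (−4, 27) and (−24, −5).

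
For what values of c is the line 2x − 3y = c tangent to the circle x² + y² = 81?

c = ±9√13

For a tangent, require d(centre, line) = r = 9.
|2·0 − 3·0 − c| / √13 = 9
|c| = 9√13.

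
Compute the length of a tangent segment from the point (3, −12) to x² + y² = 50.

√103

Centre (0, 0), r² = 50. |PO|² = (3)² + (−12)² = 153.
Power of the point: PT² = |PO|² − r² = 103, so PT = √103.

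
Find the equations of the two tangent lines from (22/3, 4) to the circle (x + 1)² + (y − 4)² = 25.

Let a tangent through (22/3, 4) have slope m. Its distance from (−1, 4) must equal 5:
(−25/3m − (0))² = 25(m² + 1)
16m² − 9 = 0, so m = 3/4 or m = −3/4.
Through (22/3, 4) these give 3x − 4y = 6 and 3x + 4y = 38.

3x − 4y = 6 and 3x + 4y = 38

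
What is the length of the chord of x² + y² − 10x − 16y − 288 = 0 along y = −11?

Express y = −11 and substitute into the circle:
x² − 10x + 9 = 0
x = 9 or x = 1, giving (9, −11) and (1, −11).
Chord length = distance between (9, −11) and (1, −11) = √64 = 8.

8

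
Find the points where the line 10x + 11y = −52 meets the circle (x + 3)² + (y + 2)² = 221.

(−14, 8) and (8, −12)

Substitute y = (−52 − 10x)/11:
221x² + 1326x − 24752 = 0  ⟹  x² + 6x − 112 = 0
x = 8 or x = −14, giving (8, −12) and (−14, 8).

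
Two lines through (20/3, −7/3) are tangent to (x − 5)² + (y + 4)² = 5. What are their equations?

Write the tangent as mx − y + (−7/3 − m·(20/3)) = 0 and set its distance from the centre to √5:
(−5/3m − (−5/3))² = 5(m² + 1)
2m² + 5m + 2 = 0, so m = −1/2 or m = −2.
With m = −1/2: x + 2y = 2. With m = −2: 2x + y = 11.

x + 2y = 2 and 2x + y = 11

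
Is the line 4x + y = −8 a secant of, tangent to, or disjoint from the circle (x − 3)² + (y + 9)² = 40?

Centre (3, −9), r² = 40. Distance² from centre to line = (11)²/17 = 121/17.
Since d² < r², the line cuts the circle twice.

secant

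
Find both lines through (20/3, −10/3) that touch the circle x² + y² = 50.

7x − y = 50 and x − y = 10

Write the tangent as mx − y + (−10/3 − m·(20/3)) = 0 and set its distance from the centre to 5√2:
(−20/3m − (10/3))² = 50(m² + 1)
m² − 8m + 7 = 0, so m = 7 or m = 1.
With m = 7: 7x − y = 50. With m = 1: x − y = 10.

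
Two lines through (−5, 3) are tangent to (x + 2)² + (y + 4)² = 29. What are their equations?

2x + 5y = 5 and 5x − 2y = −31

Let a tangent through (−5, 3) have slope m. Its distance from (−2, −4) must equal √29:
(3m − (−7))² = 29(m² + 1)
10m² − 21m − 10 = 0, so m = −2/5 or m = 5/2.
With m = −2/5: 2x + 5y = 5. With m = 5/2: 5x − 2y = −31.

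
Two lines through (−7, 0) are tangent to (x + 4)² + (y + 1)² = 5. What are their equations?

x − 2y = −7 and 2x + y = −14

Let a tangent through (−7, 0) have slope m. Its distance from (−4, −1) must equal √5:
[m·(3) − (−1)]² = 5(m² + 1)
2m² + 3m − 2 = 0, so m = 1/2 or m = −2.
Through (−7, 0) these give x − 2y = −7 and 2x + y = −14.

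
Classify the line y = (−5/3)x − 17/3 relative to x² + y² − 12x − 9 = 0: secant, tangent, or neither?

neither

Substituting the line into the circle gives 34x² + 62x + 208 = 0.
Δ = 3844 − 28288 = −24444.
No real roots: the line does not meet the circle.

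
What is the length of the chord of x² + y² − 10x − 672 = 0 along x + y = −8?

35√2

Substitute y = −x − 8:
2x² + 6x − 608 = 0  ⟹  x² + 3x − 304 = 0
x = 16 or x = −19, giving (16, −24) and (−19, 11).
|(16, −24) − (−19, 11)| = √((35)² + (−35)²) = 35√2.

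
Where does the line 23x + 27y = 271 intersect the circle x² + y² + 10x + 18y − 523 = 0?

Substitute y = (271 − 23x)/27:
1258x² − 16354x − 176120 = 0  ⟹  x² − 13x − 140 = 0
x = 20 or x = −7, giving (20, −7) and (−7, 16).

(−7, 16) and (20, −7)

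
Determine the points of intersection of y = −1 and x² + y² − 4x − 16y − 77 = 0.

(−6, −1) and (10, −1)

Substitute y = −1:
x² − 4x − 60 = 0
x = 10 or x = −6, giving (10, −1) and (−6, −1).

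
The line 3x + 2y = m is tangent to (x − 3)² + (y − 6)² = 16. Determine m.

m = 21 ± 4√13

For a tangent, require d(centre, line) = r = 4.
|3·3 + 2·6 − m| / √13 = 4
|m − (21)| = 4√13.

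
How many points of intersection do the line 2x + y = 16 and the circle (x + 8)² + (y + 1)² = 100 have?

0

Substituting the line into the circle gives 5x² − 52x + 253 = 0.
Δ = 2704 − 5060 = −2356.
No real roots: the line does not meet the circle.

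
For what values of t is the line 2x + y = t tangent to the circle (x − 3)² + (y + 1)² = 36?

t = 5 ± 6√5

For a tangent, require d(centre, line) = r = 6.
|2·3 + 1·(−1) − t| / √5 = 6
|t − (5)| = 6√5.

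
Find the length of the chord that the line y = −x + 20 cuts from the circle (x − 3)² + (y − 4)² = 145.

11√2

Centre (3, 4), r² = 145. Perpendicular distance d from centre to line = |−13| / √2 = 13/√2.
Half the chord is √(r² − d²) = √(121/2), so the full chord is 11√2.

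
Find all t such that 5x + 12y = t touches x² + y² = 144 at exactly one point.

t = −156 or t = 156

The line touches the circle iff its distance from (0, 0) is 12:
|5·0 + 12·0 − t| / √169 = 12
|t| = 12·13, so t = 156 or t = −156.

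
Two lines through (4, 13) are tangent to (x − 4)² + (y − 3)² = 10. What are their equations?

3x − y = −1 and 3x + y = 25

Write the tangent as mx − y + (13 − m·(4)) = 0 and set its distance from the centre to √10:
[m·(0) − (−10)]² = 10(m² + 1)
m² − 9 = 0, so m = 3 or m = −3.
With m = 3: 3x − y = −1. With m = −3: 3x + y = 25.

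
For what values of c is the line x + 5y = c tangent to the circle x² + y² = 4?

Tangency holds when the distance from the centre (0, 0) to the line equals the radius 2:
|1·0 + 5·0 − c| / √26 = 2
|c| = 2√26.

c = ±2√26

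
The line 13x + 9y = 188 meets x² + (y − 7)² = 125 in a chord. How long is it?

Centre (0, 7), r² = 125. Perpendicular distance d from centre to line = |−125| / √250 = 125/√250.
Chord = 2√(r² − d²) = 2·√(125/2) = 5√10.

5√10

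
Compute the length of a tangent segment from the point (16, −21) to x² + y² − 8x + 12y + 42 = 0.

√359

The centre is (4, −6) and r = √10. The square of the distance from P to the centre is 144 + 225 = 369.
The tangent meets the radius at right angles, so tangent² = |PO|² − r² = 369 − 10 = 359.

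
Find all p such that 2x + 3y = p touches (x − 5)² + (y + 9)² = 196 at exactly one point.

p = −17 ± 14√13

The line touches the circle iff its distance from (5, −9) is 14:
|2·5 + 3·(−9) − p| / √13 = 14
|p − (−17)| = 14√13.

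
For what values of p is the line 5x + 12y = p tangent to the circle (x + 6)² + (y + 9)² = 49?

p = −229 or p = −47

For a tangent, require d(centre, line) = r = 7.
|5·(−6) + 12·(−9) − p| / √169 = 7
|p − (−138)| = 7·13, so p = −47 or p = −229.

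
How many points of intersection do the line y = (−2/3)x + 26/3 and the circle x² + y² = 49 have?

Centre (0, 0), r² = 49. Distance² from centre to line = (−26)²/13 = 52.
Since d² > r², the line lies outside the circle.

0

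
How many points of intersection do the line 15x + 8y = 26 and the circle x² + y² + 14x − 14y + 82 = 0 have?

Centre (−7, 7), r² = 16. Distance² from centre to line = (−75)²/289 = 5625/289.
Since d² > r², the line lies outside the circle.

0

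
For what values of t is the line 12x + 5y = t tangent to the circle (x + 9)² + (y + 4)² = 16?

t = −180 or t = −76

The line touches the circle iff its distance from (−9, −4) is 4:
|12·(−9) + 5·(−4) − t| / √169 = 4
|t − (−128)| = 4·13, so t = −76 or t = −180.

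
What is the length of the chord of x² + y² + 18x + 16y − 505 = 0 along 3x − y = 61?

The distance from (−9, −8) to the line is 80/√10, and r² = 650.
Half the chord is √(r² − d²) = √(10), so the full chord is 2√10.

2√10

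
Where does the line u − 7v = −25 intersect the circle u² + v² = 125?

(−11, 2) and (10, 5)

Substitute v = (25 + u)/7:
50u² + 50u − 5500 = 0  ⟹  u² + u − 110 = 0
u = 10 or u = −11, giving (10, 5) and (−11, 2).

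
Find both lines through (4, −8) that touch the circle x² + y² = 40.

x + 3y = −20 and 3x − y = 20

Let a tangent through (4, −8) have slope m. Its distance from (0, 0) must equal 2√10:
[m·(−4) − (8)]² = 40(m² + 1)
3m² − 8m − 3 = 0, so m = −1/3 or m = 3.
Through (4, −8) these give x + 3y = −20 and 3x − y = 20.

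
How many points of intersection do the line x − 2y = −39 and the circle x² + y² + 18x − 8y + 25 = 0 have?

0

d² = (1·(−9) − 2·4 − (−39))²/5 = 484/5; r² = 72.
Since d² > r², the line lies outside the circle.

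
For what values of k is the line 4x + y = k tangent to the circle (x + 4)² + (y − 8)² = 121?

k = −8 ± 11√17

Tangency holds when the distance from the centre (−4, 8) to the line equals the radius 11:
|4·(−4) + 1·8 − k| / √17 = 11
|k − (−8)| = 11√17.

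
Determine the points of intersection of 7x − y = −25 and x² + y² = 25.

From the line, y = 7x + 25. Substituting:
50x² + 350x + 600 = 0  ⟹  x² + 7x + 12 = 0
x = −3 or x = −4, giving (−3, 4) and (−4, −3).

(−4, −3) and (−3, 4)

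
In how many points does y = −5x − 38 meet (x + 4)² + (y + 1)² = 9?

0

Centre (−4, −1), r² = 9. Distance² from centre to line = (17)²/26 = 289/26.
Since d² > r², the line lies outside the circle.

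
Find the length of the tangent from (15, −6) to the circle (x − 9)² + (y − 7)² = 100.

The centre is (9, 7) and r = 10. The square of the distance from P to the centre is 36 + 169 = 205.
Power of the point: PT² = |PO|² − r² = 105, so PT = √105.

√105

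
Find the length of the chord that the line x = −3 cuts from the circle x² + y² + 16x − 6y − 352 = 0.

40

The distance from (−8, 3) to the line is 5, and r² = 425.
Half the chord is √(r² − d²) = √(400), so the full chord is 40.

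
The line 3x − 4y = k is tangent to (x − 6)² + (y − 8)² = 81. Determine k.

k = −59 or k = 31

Tangency holds when the distance from the centre (6, 8) to the line equals the radius 9:
|3·6 − 4·8 − k| / √25 = 9
|k − (−14)| = 9·5, so k = 31 or k = −59.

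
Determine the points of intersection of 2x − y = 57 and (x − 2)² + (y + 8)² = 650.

(13, −31) and (27, −3)

Substitute y = 2x − 57:
5x² − 200x + 1755 = 0  ⟹  x² − 40x + 351 = 0
x = 27 or x = 13, giving (27, −3) and (13, −31).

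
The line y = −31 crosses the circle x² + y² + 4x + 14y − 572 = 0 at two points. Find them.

(−9, −31) and (5, −31)

Express y = −31 and substitute into the circle:
x² + 4x − 45 = 0
x = 5 or x = −9, giving (5, −31) and (−9, −31).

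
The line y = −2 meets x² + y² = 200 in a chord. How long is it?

Express y = −2 and substitute into the circle:
x² − 196 = 0
x = 14 or x = −14, giving (14, −2) and (−14, −2).
|(14, −2) − (−14, −2)| = √((28)² + (0)²) = 28.

28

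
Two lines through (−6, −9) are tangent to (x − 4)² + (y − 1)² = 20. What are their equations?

x − 2y = 12 and 2x − y = −3

A line y − (−9) = m(x − (−6)) is tangent when its distance from (4, 1) is 2√5:
(10m − (10))² = 20(m² + 1)
2m² − 5m + 2 = 0, so m = 1/2 or m = 2.
Through (−6, −9) these give x − 2y = 12 and 2x − y = −3.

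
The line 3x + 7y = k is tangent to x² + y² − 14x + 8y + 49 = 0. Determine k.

k = −7 ± 4√58

Tangency holds when the distance from the centre (7, −4) to the line equals the radius 4:
|3·7 + 7·(−4) − k| / √58 = 4
|k − (−7)| = 4√58.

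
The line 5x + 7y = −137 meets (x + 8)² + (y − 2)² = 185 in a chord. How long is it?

√74

Express y = (−137 − 5x)/7 and substitute into the circle:
74x² + 2294x + 16872 = 0  ⟹  x² + 31x + 228 = 0
x = −12 or x = −19, giving (−12, −11) and (−19, −6).
|(−12, −11) − (−19, −6)| = √((7)² + (−5)²) = √74.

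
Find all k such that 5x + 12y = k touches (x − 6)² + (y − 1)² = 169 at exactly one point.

k = −127 or k = 211

The line touches the circle iff its distance from (6, 1) is 13:
|5·6 + 12·1 − k| / √169 = 13
|k − (42)| = 13·13, so k = 211 or k = −127.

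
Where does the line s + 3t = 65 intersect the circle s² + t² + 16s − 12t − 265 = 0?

(−10, 25) and (5, 20)

Substitute t = (65 − s)/3:
10s² + 50s − 500 = 0  ⟹  s² + 5s − 50 = 0
s = 5 or s = −10, giving (5, 20) and (−10, 25).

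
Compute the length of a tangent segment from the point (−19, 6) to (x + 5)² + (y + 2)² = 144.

With centre O = (−5, −2), |OP|² = 260 and r² = 144.
The tangent meets the radius at right angles, so tangent² = |PO|² − r² = 260 − 144 = 116.

2√29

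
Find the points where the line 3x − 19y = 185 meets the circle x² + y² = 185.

(−8, −11) and (11, −8)

Express y = (−185 + 3x)/19 and substitute into the circle:
370x² − 1110x − 32560 = 0  ⟹  x² − 3x − 88 = 0
x = 11 or x = −8, giving (11, −8) and (−8, −11).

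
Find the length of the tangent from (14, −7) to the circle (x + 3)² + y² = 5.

With centre O = (−3, 0), |OP|² = 338 and r² = 5.
By the tangent–radius right angle, tangent length = √(|PO|² − r²) = √333 = 3√37.

3√37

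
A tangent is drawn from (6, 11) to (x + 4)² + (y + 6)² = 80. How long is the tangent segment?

√309

Centre (−4, −6), r² = 80. |PO|² = (10)² + (17)² = 389.
By the tangent–radius right angle, tangent length = √(|PO|² − r²) = √309.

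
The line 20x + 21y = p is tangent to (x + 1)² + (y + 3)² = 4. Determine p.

p = −141 or p = −25

The line touches the circle iff its distance from (−1, −3) is 2:
|20·(−1) + 21·(−3) − p| / √841 = 2
|p − (−83)| = 2·29, so p = −25 or p = −141.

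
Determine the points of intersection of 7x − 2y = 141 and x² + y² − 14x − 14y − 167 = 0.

(19, −4) and (23, 10)

Express y = (−141 + 7x)/2 and substitute into the circle:
53x² − 2226x + 23161 = 0  ⟹  x² − 42x + 437 = 0
x = 23 or x = 19, giving (23, 10) and (19, −4).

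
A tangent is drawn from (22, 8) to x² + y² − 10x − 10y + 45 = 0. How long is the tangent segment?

√293

The centre is (5, 5) and r = √5. The square of the distance from P to the centre is 289 + 9 = 298.
By the tangent–radius right angle, tangent length = √(|PO|² − r²) = √293.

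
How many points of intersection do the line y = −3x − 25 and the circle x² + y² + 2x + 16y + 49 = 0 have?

Centre (−1, −8), r² = 16. Distance² from centre to line = (14)²/10 = 98/5.
Since d² > r², the line lies outside the circle.

0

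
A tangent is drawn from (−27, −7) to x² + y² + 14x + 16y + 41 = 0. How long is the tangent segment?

The centre is (−7, −8) and r = 6√2. The square of the distance from P to the centre is 400 + 1 = 401.
Power of the point: PT² = |PO|² − r² = 329, so PT = √329.

√329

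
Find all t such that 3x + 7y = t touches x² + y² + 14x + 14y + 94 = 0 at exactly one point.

t = −70 ± 2√58

For a tangent, require d(centre, line) = r = 2.
|3·(−7) + 7·(−7) − t| / √58 = 2
|t − (−70)| = 2√58.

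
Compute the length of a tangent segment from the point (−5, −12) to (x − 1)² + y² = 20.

Centre (1, 0), r² = 20. |PO|² = (−6)² + (−12)² = 180.
Power of the point: PT² = |PO|² − r² = 160, so PT = 4√10.

4√10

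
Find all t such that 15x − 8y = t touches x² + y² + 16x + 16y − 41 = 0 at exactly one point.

t = −277 or t = 165

Tangency holds when the distance from the centre (−8, −8) to the line equals the radius 13:
|15·(−8) − 8·(−8) − t| / √289 = 13
|t − (−56)| = 13·17, so t = 165 or t = −277.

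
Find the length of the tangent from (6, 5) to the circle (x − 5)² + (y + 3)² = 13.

2√13

Centre (5, −3), r² = 13. |PO|² = (1)² + (8)² = 65.
The tangent meets the radius at right angles, so tangent² = |PO|² − r² = 65 − 13 = 52.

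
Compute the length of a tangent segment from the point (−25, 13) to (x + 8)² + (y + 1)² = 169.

With centre O = (−8, −1), |OP|² = 485 and r² = 169.
Power of the point: PT² = |PO|² − r² = 316, so PT = 2√79.

2√79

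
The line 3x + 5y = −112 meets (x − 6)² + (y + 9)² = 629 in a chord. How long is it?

The distance from (6, −9) to the line is 85/√34, and r² = 629.
Chord = 2√(r² − d²) = 2·√(833/2) = 7√34.

7√34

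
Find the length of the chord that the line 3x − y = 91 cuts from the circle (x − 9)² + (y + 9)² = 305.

The distance from (9, −9) to the line is 55/√10, and r² = 305.
Half the chord is √(r² − d²) = √(5/2), so the full chord is √10.

√10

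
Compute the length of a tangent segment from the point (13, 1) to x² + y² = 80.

3√10

The centre is (0, 0) and r = 4√5. The square of the distance from P to the centre is 169 + 1 = 170.
By the tangent–radius right angle, tangent length = √(|PO|² − r²) = √90 = 3√10.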